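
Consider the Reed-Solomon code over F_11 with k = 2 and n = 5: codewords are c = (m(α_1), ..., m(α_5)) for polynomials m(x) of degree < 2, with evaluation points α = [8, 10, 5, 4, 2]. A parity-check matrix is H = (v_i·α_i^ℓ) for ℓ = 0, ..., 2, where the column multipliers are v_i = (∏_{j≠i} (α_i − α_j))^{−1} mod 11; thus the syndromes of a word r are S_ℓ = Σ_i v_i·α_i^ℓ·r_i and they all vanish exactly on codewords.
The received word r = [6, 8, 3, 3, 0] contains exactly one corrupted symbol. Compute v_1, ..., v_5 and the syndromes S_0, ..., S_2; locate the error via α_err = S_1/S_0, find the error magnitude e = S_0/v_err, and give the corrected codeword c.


S = (8, 10, 7), error at position 4, error magnitude e = 1, c = [6, 8, 3, 2, 0].

Step 1: column multipliers v_i = (∏_{j≠i}(α_i − α_j))^{−1} mod 11.
  i = 1 (α = 8): (8−10)(8−5)(8−4)(8−2) = (−2)·3·4·6 = −144 ≡ 10, so v_1 = 10^{−1} = 10 (mod 11).
  i = 2 (α = 10): (10−8)(10−5)(10−4)(10−2) = 2·5·6·8 = 480 ≡ 7, so v_2 = 7^{−1} = 8 (mod 11).
  i = 3 (α = 5): (5−8)(5−10)(5−4)(5−2) = (−3)·(−5)·1·3 = 45 ≡ 1, so v_3 = 1^{−1} = 1 (mod 11).
  i = 4 (α = 4): (4−8)(4−10)(4−5)(4−2) = (−4)·(−6)·(−1)·2 = −48 ≡ 7, so v_4 = 7^{−1} = 8 (mod 11).
  i = 5 (α = 2): (2−8)(2−10)(2−5)(2−4) = (−6)·(−8)·(−3)·(−2) = 288 ≡ 2, so v_5 = 2^{−1} = 6 (mod 11).
  v = [10, 8, 1, 8, 6].
Step 2: syndromes of r = [6, 8, 3, 3, 0] (all sums mod 11).
  S_0 = Σ v_i r_i = 10·6 + 8·8 + 1·3 + 8·3 + 6·0 = 151 ≡ 8.
  S_1 = Σ v_i α_i r_i = 10·8·6 + 8·10·8 + 1·5·3 + 8·4·3 + 6·2·0 = 1231 ≡ 10.
  α_i^2 mod 11 = [9, 1, 3, 5, 4].
  S_2 = Σ v_i α_i^2 r_i = 10·9·6 + 8·1·8 + 1·3·3 + 8·5·3 + 6·4·0 = 733 ≡ 7.
  S = (8, 10, 7) ≠ 0, so r is not a codeword (an error is present).
Step 3: locate the error. For a single error e at position i, S_ℓ = v_i·e·α_i^ℓ, so α_err = S_1/S_0.
  S_0^{−1} = 8^{−1} = 7 (mod 11), so α_err = 10·7 = 70 ≡ 4 = α_4. Error position i = 4.
  Consistency check: S_2/S_1 = 7·10 = 70 ≡ 4 = α_err ✓ (single-error assumption holds).
Step 4: error magnitude e = S_0/v_4 = S_0·∏_{j≠4}(α_4 − α_j) = 8·7 = 56 ≡ 1 (mod 11).
Step 5: correct position 4: c_4 = r_4 − e = 3 − 1 ≡ 2 (mod 11). Hence c = [6, 8, 3, 2, 0].
  Check: interpolating c through the α_i gives m(x) = 9 + 1·x (degree < 2) with m(α_i) = c_i for every i, so c is indeed a codeword.


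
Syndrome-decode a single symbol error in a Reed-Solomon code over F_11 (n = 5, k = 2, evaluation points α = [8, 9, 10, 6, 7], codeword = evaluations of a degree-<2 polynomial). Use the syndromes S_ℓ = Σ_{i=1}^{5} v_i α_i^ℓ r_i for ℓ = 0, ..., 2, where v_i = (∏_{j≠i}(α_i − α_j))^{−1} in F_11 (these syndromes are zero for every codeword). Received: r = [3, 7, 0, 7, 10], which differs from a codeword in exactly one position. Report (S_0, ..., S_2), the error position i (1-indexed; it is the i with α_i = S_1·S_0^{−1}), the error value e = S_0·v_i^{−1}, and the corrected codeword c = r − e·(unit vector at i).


S = (6, 3, 7), error at position 4, error magnitude e = 1, c = [3, 7, 0, 6, 10].

Step 1: column multipliers v_i = (∏_{j≠i}(α_i − α_j))^{−1} mod 11.
  i = 1 (α = 8): (8−9)(8−10)(8−6)(8−7) = (−1)·(−2)·2·1 = 4 ≡ 4, so v_1 = 4^{−1} = 3 (mod 11).
  i = 2 (α = 9): (9−8)(9−10)(9−6)(9−7) = 1·(−1)·3·2 = −6 ≡ 5, so v_2 = 5^{−1} = 9 (mod 11).
  i = 3 (α = 10): (10−8)(10−9)(10−6)(10−7) = 2·1·4·3 = 24 ≡ 2, so v_3 = 2^{−1} = 6 (mod 11).
  i = 4 (α = 6): (6−8)(6−9)(6−10)(6−7) = (−2)·(−3)·(−4)·(−1) = 24 ≡ 2, so v_4 = 2^{−1} = 6 (mod 11).
  i = 5 (α = 7): (7−8)(7−9)(7−10)(7−6) = (−1)·(−2)·(−3)·1 = −6 ≡ 5, so v_5 = 5^{−1} = 9 (mod 11).
  v = [3, 9, 6, 6, 9].
Step 2: syndromes of r = [3, 7, 0, 7, 10] (all sums mod 11).
  S_0 = Σ v_i r_i = 3·3 + 9·7 + 6·0 + 6·7 + 9·10 = 204 ≡ 6.
  S_1 = Σ v_i α_i r_i = 3·8·3 + 9·9·7 + 6·10·0 + 6·6·7 + 9·7·10 = 1521 ≡ 3.
  α_i^2 mod 11 = [9, 4, 1, 3, 5].
  S_2 = Σ v_i α_i^2 r_i = 3·9·3 + 9·4·7 + 6·1·0 + 6·3·7 + 9·5·10 = 909 ≡ 7.
  S = (6, 3, 7) ≠ 0, so r is not a codeword (an error is present).
Step 3: locate the error. For a single error e at position i, S_ℓ = v_i·e·α_i^ℓ, so α_err = S_1/S_0.
  S_0^{−1} = 6^{−1} = 2 (mod 11), so α_err = 3·2 = 6 ≡ 6 = α_4. Error position i = 4.
  Consistency check: S_2/S_1 = 7·4 = 28 ≡ 6 = α_err ✓ (single-error assumption holds).
Step 4: error magnitude e = S_0/v_4 = S_0·∏_{j≠4}(α_4 − α_j) = 6·2 = 12 ≡ 1 (mod 11).
Step 5: correct position 4: c_4 = r_4 − e = 7 − 1 ≡ 6 (mod 11). Hence c = [3, 7, 0, 6, 10].
  Check: interpolating c through the α_i gives m(x) = 4 + 4·x (degree < 2) with m(α_i) = c_i for every i, so c is indeed a codeword.


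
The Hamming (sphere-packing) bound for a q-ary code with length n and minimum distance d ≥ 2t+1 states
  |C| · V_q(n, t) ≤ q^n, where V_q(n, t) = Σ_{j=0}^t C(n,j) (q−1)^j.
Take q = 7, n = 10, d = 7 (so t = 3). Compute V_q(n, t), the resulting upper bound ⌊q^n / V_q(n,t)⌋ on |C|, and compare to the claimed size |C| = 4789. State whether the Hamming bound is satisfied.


V_q(n, t) = 27601, q^n = 282475249, Hamming bound = 10234, |C| = 4789 ≤ bound (satisfied).

Step 1: Compute V_q(n, t) = Σ_{j=0}^3 C(n, j) (q−1)^j.
  j = 0: C(10,0)·(6)^0 = 1·1 = 1.
  j = 1: C(10,1)·(6)^1 = 10·6 = 60.
  j = 2: C(10,2)·(6)^2 = 45·36 = 1620.
  j = 3: C(10,3)·(6)^3 = 120·216 = 25920.
  V_q(n, t) = 1 + 60 + 1620 + 25920 = 27601.
Step 2: q^n = 7^10 = 282475249.
Step 3: Hamming bound ⌊q^n / V_q(n,t)⌋ = ⌊282475249/27601⌋ = 10234.
Step 4: Compare |C| = 4789 to 10234: satisfied.
The claimed |C| lies below the Hamming bound.


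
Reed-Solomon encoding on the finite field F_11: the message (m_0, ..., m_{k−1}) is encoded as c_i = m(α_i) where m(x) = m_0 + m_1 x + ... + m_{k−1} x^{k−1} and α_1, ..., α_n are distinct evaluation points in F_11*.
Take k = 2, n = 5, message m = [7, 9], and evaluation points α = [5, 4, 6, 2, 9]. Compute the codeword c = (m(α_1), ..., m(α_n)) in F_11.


c = [8, 10, 6, 3, 0]

Message polynomial: m(x) = 7 + 9·x (mod 11).
For each evaluation point α_i, compute m(α_i) mod 11:
  α_1 = 5: Horner steps 9 → 8, so m(5) = 8.
  α_2 = 4: Horner steps 9 → 10, so m(4) = 10.
  α_3 = 6: Horner steps 9 → 6, so m(6) = 6.
  α_4 = 2: Horner steps 9 → 3, so m(2) = 3.
  α_5 = 9: Horner steps 9 → 0, so m(9) = 0.
Codeword c = [8, 10, 6, 3, 0] ∈ F_11^5.


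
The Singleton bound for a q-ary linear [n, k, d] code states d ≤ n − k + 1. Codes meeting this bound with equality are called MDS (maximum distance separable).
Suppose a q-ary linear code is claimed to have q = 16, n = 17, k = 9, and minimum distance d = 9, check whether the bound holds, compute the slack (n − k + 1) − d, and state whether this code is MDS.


Singleton RHS = n − k + 1 = 9, slack = 0, bound satisfied, MDS.

Singleton bound: d ≤ n − k + 1.
Here n = 17, k = 9, so n − k + 1 = 9.
Given d = 9, check d ≤ 9: YES.
Slack = (n − k + 1) − d = 0.
The code is MDS (slack = 0).
Description: the claimed parameters are [17, 9, 9]_16; such a code would be MDS (meets Singleton bound).


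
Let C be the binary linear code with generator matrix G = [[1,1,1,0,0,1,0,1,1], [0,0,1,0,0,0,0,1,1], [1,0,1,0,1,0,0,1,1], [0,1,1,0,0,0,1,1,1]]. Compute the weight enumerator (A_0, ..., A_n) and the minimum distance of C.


Weight distribution: A_0 = 1, A_2 = 2, A_3 = 5, A_4 = 1, A_5 = 2, A_6 = 4, A_7 = 1. Minimum distance d = 2.

Enumerate all 2^4 = 16 messages m ∈ F_2^4.
For each, compute codeword c = mG in F_2^9, then tally its weight.
  m = 0000 → c = 000000000, weight = 0.
  m = 1000 → c = 111001011, weight = 6.
  m = 0100 → c = 001000011, weight = 3.
  m = 1100 → c = 110001000, weight = 3.
  m = 0010 → c = 101010011, weight = 5.
  m = 1010 → c = 010011000, weight = 3.
  m = 0110 → c = 100010000, weight = 2.
  m = 1110 → c = 011011011, weight = 6.
  m = 0001 → c = 011000111, weight = 5.
  m = 1001 → c = 100001100, weight = 3.
  m = 0101 → c = 010000100, weight = 2.
  m = 1101 → c = 101001111, weight = 6.
  m = 0011 → c = 110010100, weight = 4.
  m = 1011 → c = 001011111, weight = 6.
  m = 0111 → c = 111010111, weight = 7.
  m = 1111 → c = 000011100, weight = 3.
Tally weights:
  weight 0: 1 codewords.
  weight 2: 2 codewords.
  weight 3: 5 codewords.
  weight 4: 1 codewords.
  weight 5: 2 codewords.
  weight 6: 4 codewords.
  weight 7: 1 codewords.
Minimum distance d = smallest w > 0 with A_w > 0 = 2.
Sanity: Σ A_w = 16 = 2^4 = 16 ✓.


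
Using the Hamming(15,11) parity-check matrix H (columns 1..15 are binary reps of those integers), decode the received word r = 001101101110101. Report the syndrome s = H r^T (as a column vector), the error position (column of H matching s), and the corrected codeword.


s = (1, 1, 0, 0)^T, error position = 12, corrected codeword c = 001101101111101

Compute s = H r^T mod 2 one row at a time:
  s_1 = 0 + 1 + 1 + 1 + 0 + 1 + 0 + 1 = 5 ≡ 1 (mod 2).
  s_2 = 1 + 0 + 1 + 1 + 0 + 1 + 0 + 1 = 5 ≡ 1 (mod 2).
  s_3 = 0 + 1 + 1 + 1 + 1 + 1 + 0 + 1 = 6 ≡ 0 (mod 2).
  s_4 = 0 + 1 + 0 + 1 + 1 + 1 + 1 + 1 = 6 ≡ 0 (mod 2).
s = (1, 1, 0, 0)^T — this equals column 12 of H (binary 1100), so error is at position 12.
Correct: flip bit 12 of r = 001101101110101 to get c = 001101101111101.


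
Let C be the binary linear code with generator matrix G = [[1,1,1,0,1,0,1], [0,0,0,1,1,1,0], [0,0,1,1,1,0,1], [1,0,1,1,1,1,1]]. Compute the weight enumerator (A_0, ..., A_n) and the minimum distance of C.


Weight distribution: A_0 = 1, A_2 = 2, A_3 = 6, A_4 = 3, A_5 = 2, A_6 = 2. Minimum distance d = 2.

Enumerate all 2^4 = 16 messages m ∈ F_2^4.
For each, compute codeword c = mG in F_2^7, then tally its weight.
  m = 0000 → c = 0000000, weight = 0.
  m = 1000 → c = 1110101, weight = 5.
  m = 0100 → c = 0001110, weight = 3.
  m = 1100 → c = 1111011, weight = 6.
  m = 0010 → c = 0011101, weight = 4.
  m = 1010 → c = 1101000, weight = 3.
  m = 0110 → c = 0010011, weight = 3.
  m = 1110 → c = 1100110, weight = 4.
  m = 0001 → c = 1011111, weight = 6.
  m = 1001 → c = 0101010, weight = 3.
  m = 0101 → c = 1010001, weight = 3.
  m = 1101 → c = 0100100, weight = 2.
  m = 0011 → c = 1000010, weight = 2.
  m = 1011 → c = 0110111, weight = 5.
  m = 0111 → c = 1001100, weight = 3.
  m = 1111 → c = 0111001, weight = 4.
Tally weights:
  weight 0: 1 codewords.
  weight 2: 2 codewords.
  weight 3: 6 codewords.
  weight 4: 3 codewords.
  weight 5: 2 codewords.
  weight 6: 2 codewords.
Minimum distance d = smallest w > 0 with A_w > 0 = 2.
Sanity: Σ A_w = 16 = 2^4 = 16 ✓.


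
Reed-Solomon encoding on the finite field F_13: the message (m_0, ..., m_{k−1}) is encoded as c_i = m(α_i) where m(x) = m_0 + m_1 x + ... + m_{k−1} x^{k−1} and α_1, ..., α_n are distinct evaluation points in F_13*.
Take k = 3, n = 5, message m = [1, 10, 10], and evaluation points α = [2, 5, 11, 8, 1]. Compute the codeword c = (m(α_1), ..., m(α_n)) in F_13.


c = [9, 2, 8, 6, 8]

Message polynomial: m(x) = 1 + 10·x + 10·x^2 (mod 13).
For each evaluation point α_i, compute m(α_i) mod 13:
  α_1 = 2: Horner steps 10 → 4 → 9, so m(2) = 9.
  α_2 = 5: Horner steps 10 → 8 → 2, so m(5) = 2.
  α_3 = 11: Horner steps 10 → 3 → 8, so m(11) = 8.
  α_4 = 8: Horner steps 10 → 12 → 6, so m(8) = 6.
  α_5 = 1: Horner steps 10 → 7 → 8, so m(1) = 8.
Codeword c = [9, 2, 8, 6, 8] ∈ F_13^5.


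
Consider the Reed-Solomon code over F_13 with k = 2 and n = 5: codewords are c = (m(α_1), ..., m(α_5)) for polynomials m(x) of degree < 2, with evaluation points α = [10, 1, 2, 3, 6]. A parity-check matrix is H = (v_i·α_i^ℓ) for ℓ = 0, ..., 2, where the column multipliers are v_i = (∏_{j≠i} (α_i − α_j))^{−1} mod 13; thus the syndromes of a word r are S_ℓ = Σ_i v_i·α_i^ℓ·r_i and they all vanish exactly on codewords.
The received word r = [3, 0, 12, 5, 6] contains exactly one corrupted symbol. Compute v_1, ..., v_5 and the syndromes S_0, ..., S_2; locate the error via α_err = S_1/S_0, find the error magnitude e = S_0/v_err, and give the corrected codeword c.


S = (6, 12, 11), error at position 3, error magnitude e = 3, c = [3, 0, 9, 5, 6].

Step 1: column multipliers v_i = (∏_{j≠i}(α_i − α_j))^{−1} mod 13.
  i = 1 (α = 10): (10−1)(10−2)(10−3)(10−6) = 9·8·7·4 = 2016 ≡ 1, so v_1 = 1^{−1} = 1 (mod 13).
  i = 2 (α = 1): (1−10)(1−2)(1−3)(1−6) = (−9)·(−1)·(−2)·(−5) = 90 ≡ 12, so v_2 = 12^{−1} = 12 (mod 13).
  i = 3 (α = 2): (2−10)(2−1)(2−3)(2−6) = (−8)·1·(−1)·(−4) = −32 ≡ 7, so v_3 = 7^{−1} = 2 (mod 13).
  i = 4 (α = 3): (3−10)(3−1)(3−2)(3−6) = (−7)·2·1·(−3) = 42 ≡ 3, so v_4 = 3^{−1} = 9 (mod 13).
  i = 5 (α = 6): (6−10)(6−1)(6−2)(6−3) = (−4)·5·4·3 = −240 ≡ 7, so v_5 = 7^{−1} = 2 (mod 13).
  v = [1, 12, 2, 9, 2].
Step 2: syndromes of r = [3, 0, 12, 5, 6] (all sums mod 13).
  S_0 = Σ v_i r_i = 1·3 + 12·0 + 2·12 + 9·5 + 2·6 = 84 ≡ 6.
  S_1 = Σ v_i α_i r_i = 1·10·3 + 12·1·0 + 2·2·12 + 9·3·5 + 2·6·6 = 285 ≡ 12.
  α_i^2 mod 13 = [9, 1, 4, 9, 10].
  S_2 = Σ v_i α_i^2 r_i = 1·9·3 + 12·1·0 + 2·4·12 + 9·9·5 + 2·10·6 = 648 ≡ 11.
  S = (6, 12, 11) ≠ 0, so r is not a codeword (an error is present).
Step 3: locate the error. For a single error e at position i, S_ℓ = v_i·e·α_i^ℓ, so α_err = S_1/S_0.
  S_0^{−1} = 6^{−1} = 11 (mod 13), so α_err = 12·11 = 132 ≡ 2 = α_3. Error position i = 3.
  Consistency check: S_2/S_1 = 11·12 = 132 ≡ 2 = α_err ✓ (single-error assumption holds).
Step 4: error magnitude e = S_0/v_3 = S_0·∏_{j≠3}(α_3 − α_j) = 6·7 = 42 ≡ 3 (mod 13).
Step 5: correct position 3: c_3 = r_3 − e = 12 − 3 ≡ 9 (mod 13). Hence c = [3, 0, 9, 5, 6].
  Check: interpolating c through the α_i gives m(x) = 4 + 9·x (degree < 2) with m(α_i) = c_i for every i, so c is indeed a codeword.


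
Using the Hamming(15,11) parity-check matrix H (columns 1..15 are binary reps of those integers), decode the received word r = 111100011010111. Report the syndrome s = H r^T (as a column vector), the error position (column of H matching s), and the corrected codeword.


s = (0, 0, 1, 0)^T, error position = 2, corrected codeword c = 101100011010111

Compute s = H r^T mod 2 one row at a time:
  s_1 = 1 + 1 + 0 + 1 + 0 + 1 + 1 + 1 = 6 ≡ 0 (mod 2).
  s_2 = 1 + 0 + 0 + 0 + 0 + 1 + 1 + 1 = 4 ≡ 0 (mod 2).
  s_3 = 1 + 1 + 0 + 0 + 0 + 1 + 1 + 1 = 5 ≡ 1 (mod 2).
  s_4 = 1 + 1 + 0 + 0 + 1 + 1 + 1 + 1 = 6 ≡ 0 (mod 2).
s = (0, 0, 1, 0)^T — this equals column 2 of H (binary 0010), so error is at position 2.
Correct: flip bit 2 of r = 111100011010111 to get c = 101100011010111.


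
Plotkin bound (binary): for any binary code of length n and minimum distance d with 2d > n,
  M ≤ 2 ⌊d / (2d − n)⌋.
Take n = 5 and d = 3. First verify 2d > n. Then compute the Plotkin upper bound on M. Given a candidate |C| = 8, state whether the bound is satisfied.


Plotkin bound M ≤ 6; given |C| = 8 > bound (violated).

Check applicability: 2d = 6, n = 5.
2d − n = 1 > 0, so Plotkin applies.
Compute d/(2d−n) = 3/1 ≈ 3.0000.
⌊d/(2d−n)⌋ = 3.
Plotkin bound: M ≤ 2·3 = 6.
Given |C| = 8, check: VIOLATED.
This |C| is above the Plotkin bound, so no binary code with n = 5, d = 3 and 8 codewords exists.


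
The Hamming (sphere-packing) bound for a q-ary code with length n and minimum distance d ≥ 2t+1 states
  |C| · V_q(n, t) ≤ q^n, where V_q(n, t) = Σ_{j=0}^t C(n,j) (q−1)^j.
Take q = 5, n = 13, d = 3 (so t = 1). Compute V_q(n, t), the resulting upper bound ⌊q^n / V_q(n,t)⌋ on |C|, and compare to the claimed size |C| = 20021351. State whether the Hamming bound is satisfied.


V_q(n, t) = 53, q^n = 1220703125, Hamming bound = 23032134, |C| = 20021351 ≤ bound (satisfied).

Step 1: Compute V_q(n, t) = Σ_{j=0}^1 C(n, j) (q−1)^j.
  j = 0: C(13,0)·(4)^0 = 1·1 = 1.
  j = 1: C(13,1)·(4)^1 = 13·4 = 52.
  V_q(n, t) = 1 + 52 = 53.
Step 2: q^n = 5^13 = 1220703125.
Step 3: Hamming bound ⌊q^n / V_q(n,t)⌋ = ⌊1220703125/53⌋ = 23032134.
Step 4: Compare |C| = 20021351 to 23032134: satisfied.
The claimed |C| lies below the Hamming bound.


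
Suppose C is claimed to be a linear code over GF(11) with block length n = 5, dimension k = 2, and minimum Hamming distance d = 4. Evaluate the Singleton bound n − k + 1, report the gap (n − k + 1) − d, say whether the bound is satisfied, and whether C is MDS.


Singleton RHS = n − k + 1 = 4, slack = 0, bound satisfied, MDS.

Singleton bound: d ≤ n − k + 1.
Here n = 5, k = 2, so n − k + 1 = 4.
Given d = 4, check d ≤ 4: YES.
Slack = (n − k + 1) − d = 0.
The code is MDS (slack = 0).
Description: the claimed parameters are [5, 2, 4]_11; such a code would be MDS (meets Singleton bound).


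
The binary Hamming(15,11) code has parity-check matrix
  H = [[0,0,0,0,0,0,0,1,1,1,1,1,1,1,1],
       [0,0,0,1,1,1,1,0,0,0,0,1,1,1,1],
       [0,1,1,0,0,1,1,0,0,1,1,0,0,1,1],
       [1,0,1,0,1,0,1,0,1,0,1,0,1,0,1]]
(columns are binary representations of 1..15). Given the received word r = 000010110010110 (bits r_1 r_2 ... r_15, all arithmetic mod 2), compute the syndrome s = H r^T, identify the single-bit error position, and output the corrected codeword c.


s = (0, 0, 1, 0)^T, error position = 2, corrected codeword c = 010010110010110

Compute s = H r^T mod 2 one row at a time:
  s_1 = 1 + 0 + 0 + 1 + 0 + 1 + 1 + 0 = 4 ≡ 0 (mod 2).
  s_2 = 0 + 1 + 0 + 1 + 0 + 1 + 1 + 0 = 4 ≡ 0 (mod 2).
  s_3 = 0 + 0 + 0 + 1 + 0 + 1 + 1 + 0 = 3 ≡ 1 (mod 2).
  s_4 = 0 + 0 + 1 + 1 + 0 + 1 + 1 + 0 = 4 ≡ 0 (mod 2).
s = (0, 0, 1, 0)^T — this equals column 2 of H (binary 0010), so error is at position 2.
Correct: flip bit 2 of r = 000010110010110 to get c = 010010110010110.


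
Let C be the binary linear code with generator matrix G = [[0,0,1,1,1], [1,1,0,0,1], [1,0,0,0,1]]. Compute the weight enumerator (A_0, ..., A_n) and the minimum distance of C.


Weight distribution: A_0 = 1, A_1 = 1, A_2 = 1, A_3 = 3, A_4 = 2. Minimum distance d = 1.

Enumerate all 2^3 = 8 messages m ∈ F_2^3.
For each, compute codeword c = mG in F_2^5, then tally its weight.
  m = 000 → c = 00000, weight = 0.
  m = 100 → c = 00111, weight = 3.
  m = 010 → c = 11001, weight = 3.
  m = 110 → c = 11110, weight = 4.
  m = 001 → c = 10001, weight = 2.
  m = 101 → c = 10110, weight = 3.
  m = 011 → c = 01000, weight = 1.
  m = 111 → c = 01111, weight = 4.
Tally weights:
  weight 0: 1 codewords.
  weight 1: 1 codewords.
  weight 2: 1 codewords.
  weight 3: 3 codewords.
  weight 4: 2 codewords.
Minimum distance d = smallest w > 0 with A_w > 0 = 1.
Sanity: Σ A_w = 8 = 2^3 = 8 ✓.


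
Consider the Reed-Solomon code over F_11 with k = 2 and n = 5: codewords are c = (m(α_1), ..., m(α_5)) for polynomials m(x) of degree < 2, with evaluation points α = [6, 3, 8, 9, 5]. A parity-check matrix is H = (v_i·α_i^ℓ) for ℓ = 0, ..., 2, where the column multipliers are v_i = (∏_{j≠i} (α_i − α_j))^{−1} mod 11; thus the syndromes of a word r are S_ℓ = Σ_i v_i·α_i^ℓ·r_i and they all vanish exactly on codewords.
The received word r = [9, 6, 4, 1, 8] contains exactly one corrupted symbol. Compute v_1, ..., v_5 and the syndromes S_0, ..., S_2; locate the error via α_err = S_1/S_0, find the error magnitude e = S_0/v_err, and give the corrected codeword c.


S = (5, 7, 1), error at position 3, error magnitude e = 4, c = [9, 6, 0, 1, 8].

Step 1: column multipliers v_i = (∏_{j≠i}(α_i − α_j))^{−1} mod 11.
  i = 1 (α = 6): (6−3)(6−8)(6−9)(6−5) = 3·(−2)·(−3)·1 = 18 ≡ 7, so v_1 = 7^{−1} = 8 (mod 11).
  i = 2 (α = 3): (3−6)(3−8)(3−9)(3−5) = (−3)·(−5)·(−6)·(−2) = 180 ≡ 4, so v_2 = 4^{−1} = 3 (mod 11).
  i = 3 (α = 8): (8−6)(8−3)(8−9)(8−5) = 2·5·(−1)·3 = −30 ≡ 3, so v_3 = 3^{−1} = 4 (mod 11).
  i = 4 (α = 9): (9−6)(9−3)(9−8)(9−5) = 3·6·1·4 = 72 ≡ 6, so v_4 = 6^{−1} = 2 (mod 11).
  i = 5 (α = 5): (5−6)(5−3)(5−8)(5−9) = (−1)·2·(−3)·(−4) = −24 ≡ 9, so v_5 = 9^{−1} = 5 (mod 11).
  v = [8, 3, 4, 2, 5].
Step 2: syndromes of r = [9, 6, 4, 1, 8] (all sums mod 11).
  S_0 = Σ v_i r_i = 8·9 + 3·6 + 4·4 + 2·1 + 5·8 = 148 ≡ 5.
  S_1 = Σ v_i α_i r_i = 8·6·9 + 3·3·6 + 4·8·4 + 2·9·1 + 5·5·8 = 832 ≡ 7.
  α_i^2 mod 11 = [3, 9, 9, 4, 3].
  S_2 = Σ v_i α_i^2 r_i = 8·3·9 + 3·9·6 + 4·9·4 + 2·4·1 + 5·3·8 = 650 ≡ 1.
  S = (5, 7, 1) ≠ 0, so r is not a codeword (an error is present).
Step 3: locate the error. For a single error e at position i, S_ℓ = v_i·e·α_i^ℓ, so α_err = S_1/S_0.
  S_0^{−1} = 5^{−1} = 9 (mod 11), so α_err = 7·9 = 63 ≡ 8 = α_3. Error position i = 3.
  Consistency check: S_2/S_1 = 1·8 = 8 ≡ 8 = α_err ✓ (single-error assumption holds).
Step 4: error magnitude e = S_0/v_3 = S_0·∏_{j≠3}(α_3 − α_j) = 5·3 = 15 ≡ 4 (mod 11).
Step 5: correct position 3: c_3 = r_3 − e = 4 − 4 ≡ 0 (mod 11). Hence c = [9, 6, 0, 1, 8].
  Check: interpolating c through the α_i gives m(x) = 3 + 1·x (degree < 2) with m(α_i) = c_i for every i, so c is indeed a codeword.


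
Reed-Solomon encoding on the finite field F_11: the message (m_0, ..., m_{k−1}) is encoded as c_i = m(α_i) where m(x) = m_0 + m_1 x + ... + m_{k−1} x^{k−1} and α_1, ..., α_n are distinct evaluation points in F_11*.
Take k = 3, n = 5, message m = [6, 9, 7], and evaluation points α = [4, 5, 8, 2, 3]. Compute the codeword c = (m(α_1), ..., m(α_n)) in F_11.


c = [0, 6, 9, 8, 8]

Message polynomial: m(x) = 6 + 9·x + 7·x^2 (mod 11).
For each evaluation point α_i, compute m(α_i) mod 11:
  α_1 = 4: Horner steps 7 → 4 → 0, so m(4) = 0.
  α_2 = 5: Horner steps 7 → 0 → 6, so m(5) = 6.
  α_3 = 8: Horner steps 7 → 10 → 9, so m(8) = 9.
  α_4 = 2: Horner steps 7 → 1 → 8, so m(2) = 8.
  α_5 = 3: Horner steps 7 → 8 → 8, so m(3) = 8.
Codeword c = [0, 6, 9, 8, 8] ∈ F_11^5.


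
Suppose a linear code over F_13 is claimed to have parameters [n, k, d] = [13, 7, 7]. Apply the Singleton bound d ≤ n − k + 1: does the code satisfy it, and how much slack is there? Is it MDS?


Singleton RHS = n − k + 1 = 7, slack = 0, bound satisfied, MDS.

Singleton bound: d ≤ n − k + 1.
Here n = 13, k = 7, so n − k + 1 = 7.
Given d = 7, check d ≤ 7: YES.
Slack = (n − k + 1) − d = 0.
The code is MDS (slack = 0).
Description: the claimed parameters are [13, 7, 7]_13; such a code would be MDS (meets Singleton bound).


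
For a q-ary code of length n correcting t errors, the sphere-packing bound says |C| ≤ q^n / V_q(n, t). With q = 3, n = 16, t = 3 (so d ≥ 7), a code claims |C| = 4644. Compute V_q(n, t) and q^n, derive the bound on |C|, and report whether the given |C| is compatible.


V_q(n, t) = 4993, q^n = 43046721, Hamming bound = 8621, |C| = 4644 ≤ bound (satisfied).

Step 1: Compute V_q(n, t) = Σ_{j=0}^3 C(n, j) (q−1)^j.
  j = 0: C(16,0)·(2)^0 = 1·1 = 1.
  j = 1: C(16,1)·(2)^1 = 16·2 = 32.
  j = 2: C(16,2)·(2)^2 = 120·4 = 480.
  j = 3: C(16,3)·(2)^3 = 560·8 = 4480.
  V_q(n, t) = 1 + 32 + 480 + 4480 = 4993.
Step 2: q^n = 3^16 = 43046721.
Step 3: Hamming bound ⌊q^n / V_q(n,t)⌋ = ⌊43046721/4993⌋ = 8621.
Step 4: Compare |C| = 4644 to 8621: satisfied.
The claimed |C| lies below the Hamming bound.


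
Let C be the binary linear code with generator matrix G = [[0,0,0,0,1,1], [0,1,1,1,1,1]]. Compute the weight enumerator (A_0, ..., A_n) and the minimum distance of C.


Weight distribution: A_0 = 1, A_2 = 1, A_3 = 1, A_5 = 1. Minimum distance d = 2.

Enumerate all 2^2 = 4 messages m ∈ F_2^2.
For each, compute codeword c = mG in F_2^6, then tally its weight.
  m = 00 → c = 000000, weight = 0.
  m = 10 → c = 000011, weight = 2.
  m = 01 → c = 011111, weight = 5.
  m = 11 → c = 011100, weight = 3.
Tally weights:
  weight 0: 1 codewords.
  weight 2: 1 codewords.
  weight 3: 1 codewords.
  weight 5: 1 codewords.
Minimum distance d = smallest w > 0 with A_w > 0 = 2.
Sanity: Σ A_w = 4 = 2^2 = 4 ✓.


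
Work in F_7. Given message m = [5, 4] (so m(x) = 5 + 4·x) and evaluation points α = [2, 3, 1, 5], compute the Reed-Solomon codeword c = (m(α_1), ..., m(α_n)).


c = [6, 3, 2, 4]

Message polynomial: m(x) = 5 + 4·x (mod 7).
For each evaluation point α_i, compute m(α_i) mod 7:
  α_1 = 2: Horner steps 4 → 6, so m(2) = 6.
  α_2 = 3: Horner steps 4 → 3, so m(3) = 3.
  α_3 = 1: Horner steps 4 → 2, so m(1) = 2.
  α_4 = 5: Horner steps 4 → 4, so m(5) = 4.
Codeword c = [6, 3, 2, 4] ∈ F_7^4.


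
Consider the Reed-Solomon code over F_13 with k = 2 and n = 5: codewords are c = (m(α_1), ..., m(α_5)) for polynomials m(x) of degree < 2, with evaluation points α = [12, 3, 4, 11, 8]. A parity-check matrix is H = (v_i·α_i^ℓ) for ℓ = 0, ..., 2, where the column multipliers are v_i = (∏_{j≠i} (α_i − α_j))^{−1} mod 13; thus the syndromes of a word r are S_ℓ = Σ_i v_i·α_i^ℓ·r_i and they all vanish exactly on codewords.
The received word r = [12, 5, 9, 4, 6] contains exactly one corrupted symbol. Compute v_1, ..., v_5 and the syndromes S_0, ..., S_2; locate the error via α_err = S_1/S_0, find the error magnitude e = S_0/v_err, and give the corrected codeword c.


S = (10, 1, 4), error at position 3, error magnitude e = 9, c = [12, 5, 0, 4, 6].

Step 1: column multipliers v_i = (∏_{j≠i}(α_i − α_j))^{−1} mod 13.
  i = 1 (α = 12): (12−3)(12−4)(12−11)(12−8) = 9·8·1·4 = 288 ≡ 2, so v_1 = 2^{−1} = 7 (mod 13).
  i = 2 (α = 3): (3−12)(3−4)(3−11)(3−8) = (−9)·(−1)·(−8)·(−5) = 360 ≡ 9, so v_2 = 9^{−1} = 3 (mod 13).
  i = 3 (α = 4): (4−12)(4−3)(4−11)(4−8) = (−8)·1·(−7)·(−4) = −224 ≡ 10, so v_3 = 10^{−1} = 4 (mod 13).
  i = 4 (α = 11): (11−12)(11−3)(11−4)(11−8) = (−1)·8·7·3 = −168 ≡ 1, so v_4 = 1^{−1} = 1 (mod 13).
  i = 5 (α = 8): (8−12)(8−3)(8−4)(8−11) = (−4)·5·4·(−3) = 240 ≡ 6, so v_5 = 6^{−1} = 11 (mod 13).
  v = [7, 3, 4, 1, 11].
Step 2: syndromes of r = [12, 5, 9, 4, 6] (all sums mod 13).
  S_0 = Σ v_i r_i = 7·12 + 3·5 + 4·9 + 1·4 + 11·6 = 205 ≡ 10.
  S_1 = Σ v_i α_i r_i = 7·12·12 + 3·3·5 + 4·4·9 + 1·11·4 + 11·8·6 = 1769 ≡ 1.
  α_i^2 mod 13 = [1, 9, 3, 4, 12].
  S_2 = Σ v_i α_i^2 r_i = 7·1·12 + 3·9·5 + 4·3·9 + 1·4·4 + 11·12·6 = 1135 ≡ 4.
  S = (10, 1, 4) ≠ 0, so r is not a codeword (an error is present).
Step 3: locate the error. For a single error e at position i, S_ℓ = v_i·e·α_i^ℓ, so α_err = S_1/S_0.
  S_0^{−1} = 10^{−1} = 4 (mod 13), so α_err = 1·4 = 4 ≡ 4 = α_3. Error position i = 3.
  Consistency check: S_2/S_1 = 4·1 = 4 ≡ 4 = α_err ✓ (single-error assumption holds).
Step 4: error magnitude e = S_0/v_3 = S_0·∏_{j≠3}(α_3 − α_j) = 10·10 = 100 ≡ 9 (mod 13).
Step 5: correct position 3: c_3 = r_3 − e = 9 − 9 ≡ 0 (mod 13). Hence c = [12, 5, 0, 4, 6].
  Check: interpolating c through the α_i gives m(x) = 7 + 8·x (degree < 2) with m(α_i) = c_i for every i, so c is indeed a codeword.


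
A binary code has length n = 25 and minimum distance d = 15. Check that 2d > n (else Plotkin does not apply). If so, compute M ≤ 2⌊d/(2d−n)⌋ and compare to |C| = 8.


Plotkin bound M ≤ 6; given |C| = 8 > bound (violated).

Check applicability: 2d = 30, n = 25.
2d − n = 5 > 0, so Plotkin applies.
Compute d/(2d−n) = 15/5 ≈ 3.0000.
⌊d/(2d−n)⌋ = 3.
Plotkin bound: M ≤ 2·3 = 6.
Given |C| = 8, check: VIOLATED.
This |C| is above the Plotkin bound, so no binary code with n = 25, d = 15 and 8 codewords exists.


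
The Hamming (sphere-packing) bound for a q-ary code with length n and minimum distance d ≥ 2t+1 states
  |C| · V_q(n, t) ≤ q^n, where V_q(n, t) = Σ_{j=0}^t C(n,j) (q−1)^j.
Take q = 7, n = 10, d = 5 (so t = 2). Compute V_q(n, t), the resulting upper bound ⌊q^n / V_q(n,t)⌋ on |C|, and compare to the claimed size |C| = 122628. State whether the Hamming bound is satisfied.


V_q(n, t) = 1681, q^n = 282475249, Hamming bound = 168040, |C| = 122628 ≤ bound (satisfied).

Step 1: Compute V_q(n, t) = Σ_{j=0}^2 C(n, j) (q−1)^j.
  j = 0: C(10,0)·(6)^0 = 1·1 = 1.
  j = 1: C(10,1)·(6)^1 = 10·6 = 60.
  j = 2: C(10,2)·(6)^2 = 45·36 = 1620.
  V_q(n, t) = 1 + 60 + 1620 = 1681.
Step 2: q^n = 7^10 = 282475249.
Step 3: Hamming bound ⌊q^n / V_q(n,t)⌋ = ⌊282475249/1681⌋ = 168040.
Step 4: Compare |C| = 122628 to 168040: satisfied.
The claimed |C| lies below the Hamming bound.


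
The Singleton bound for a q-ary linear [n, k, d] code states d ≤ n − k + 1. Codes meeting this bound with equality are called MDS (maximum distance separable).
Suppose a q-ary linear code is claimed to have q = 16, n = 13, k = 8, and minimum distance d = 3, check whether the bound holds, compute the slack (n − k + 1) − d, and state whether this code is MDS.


Singleton RHS = n − k + 1 = 6, slack = 3, bound satisfied, not MDS.

Singleton bound: d ≤ n − k + 1.
Here n = 13, k = 8, so n − k + 1 = 6.
Given d = 3, check d ≤ 6: YES.
Slack = (n − k + 1) − d = 3.
The code is NOT MDS (slack = 3 > 0).
Description: the claimed parameters are [13, 8, 3]_16; such a code would be non-MDS.


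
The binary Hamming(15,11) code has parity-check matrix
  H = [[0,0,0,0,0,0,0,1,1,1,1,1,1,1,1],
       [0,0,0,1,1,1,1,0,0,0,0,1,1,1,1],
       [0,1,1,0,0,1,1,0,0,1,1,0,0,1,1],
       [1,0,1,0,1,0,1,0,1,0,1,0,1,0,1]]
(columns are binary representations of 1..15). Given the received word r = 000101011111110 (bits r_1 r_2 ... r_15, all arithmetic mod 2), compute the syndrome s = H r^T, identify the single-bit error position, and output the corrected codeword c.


s = (1, 1, 0, 1)^T, error position = 13, corrected codeword c = 000101011111010

Compute s = H r^T mod 2 one row at a time:
  s_1 = 1 + 1 + 1 + 1 + 1 + 1 + 1 + 0 = 7 ≡ 1 (mod 2).
  s_2 = 1 + 0 + 1 + 0 + 1 + 1 + 1 + 0 = 5 ≡ 1 (mod 2).
  s_3 = 0 + 0 + 1 + 0 + 1 + 1 + 1 + 0 = 4 ≡ 0 (mod 2).
  s_4 = 0 + 0 + 0 + 0 + 1 + 1 + 1 + 0 = 3 ≡ 1 (mod 2).
s = (1, 1, 0, 1)^T — this equals column 13 of H (binary 1101), so error is at position 13.
Correct: flip bit 13 of r = 000101011111110 to get c = 000101011111010.


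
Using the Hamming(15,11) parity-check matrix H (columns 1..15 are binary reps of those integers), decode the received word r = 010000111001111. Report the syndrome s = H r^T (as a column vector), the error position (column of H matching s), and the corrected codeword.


s = (0, 1, 0, 0)^T, error position = 4, corrected codeword c = 010100111001111

Compute s = H r^T mod 2 one row at a time:
  s_1 = 1 + 1 + 0 + 0 + 1 + 1 + 1 + 1 = 6 ≡ 0 (mod 2).
  s_2 = 0 + 0 + 0 + 1 + 1 + 1 + 1 + 1 = 5 ≡ 1 (mod 2).
  s_3 = 1 + 0 + 0 + 1 + 0 + 0 + 1 + 1 = 4 ≡ 0 (mod 2).
  s_4 = 0 + 0 + 0 + 1 + 1 + 0 + 1 + 1 = 4 ≡ 0 (mod 2).
s = (0, 1, 0, 0)^T — this equals column 4 of H (binary 0100), so error is at position 4.
Correct: flip bit 4 of r = 010000111001111 to get c = 010100111001111.


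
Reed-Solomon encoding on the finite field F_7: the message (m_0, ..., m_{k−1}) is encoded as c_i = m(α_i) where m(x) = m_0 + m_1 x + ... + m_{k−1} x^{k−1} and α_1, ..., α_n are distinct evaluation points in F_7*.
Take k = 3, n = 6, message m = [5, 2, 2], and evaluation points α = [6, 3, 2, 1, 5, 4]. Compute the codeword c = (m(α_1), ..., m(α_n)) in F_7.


c = [5, 1, 3, 2, 2, 3]

Message polynomial: m(x) = 5 + 2·x + 2·x^2 (mod 7).
For each evaluation point α_i, compute m(α_i) mod 7:
  α_1 = 6: Horner steps 2 → 0 → 5, so m(6) = 5.
  α_2 = 3: Horner steps 2 → 1 → 1, so m(3) = 1.
  α_3 = 2: Horner steps 2 → 6 → 3, so m(2) = 3.
  α_4 = 1: Horner steps 2 → 4 → 2, so m(1) = 2.
  α_5 = 5: Horner steps 2 → 5 → 2, so m(5) = 2.
  α_6 = 4: Horner steps 2 → 3 → 3, so m(4) = 3.
Codeword c = [5, 1, 3, 2, 2, 3] ∈ F_7^6.


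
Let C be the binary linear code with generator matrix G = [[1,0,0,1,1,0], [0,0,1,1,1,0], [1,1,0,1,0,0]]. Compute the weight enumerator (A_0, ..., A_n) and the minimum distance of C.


Weight distribution: A_0 = 1, A_2 = 2, A_3 = 4, A_4 = 1. Minimum distance d = 2.

Enumerate all 2^3 = 8 messages m ∈ F_2^3.
For each, compute codeword c = mG in F_2^6, then tally its weight.
  m = 000 → c = 000000, weight = 0.
  m = 100 → c = 100110, weight = 3.
  m = 010 → c = 001110, weight = 3.
  m = 110 → c = 101000, weight = 2.
  m = 001 → c = 110100, weight = 3.
  m = 101 → c = 010010, weight = 2.
  m = 011 → c = 111010, weight = 4.
  m = 111 → c = 011100, weight = 3.
Tally weights:
  weight 0: 1 codewords.
  weight 2: 2 codewords.
  weight 3: 4 codewords.
  weight 4: 1 codewords.
Minimum distance d = smallest w > 0 with A_w > 0 = 2.
Sanity: Σ A_w = 8 = 2^3 = 8 ✓.


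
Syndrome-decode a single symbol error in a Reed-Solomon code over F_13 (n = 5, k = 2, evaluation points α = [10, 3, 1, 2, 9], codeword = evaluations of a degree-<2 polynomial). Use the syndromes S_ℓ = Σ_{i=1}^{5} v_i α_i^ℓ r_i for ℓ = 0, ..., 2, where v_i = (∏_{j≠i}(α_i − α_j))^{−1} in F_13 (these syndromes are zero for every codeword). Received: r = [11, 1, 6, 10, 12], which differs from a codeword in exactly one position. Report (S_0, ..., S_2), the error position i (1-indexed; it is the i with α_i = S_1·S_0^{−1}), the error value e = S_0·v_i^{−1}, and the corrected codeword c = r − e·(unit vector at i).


S = (6, 8, 2), error at position 1, error magnitude e = 8, c = [3, 1, 6, 10, 12].

Step 1: column multipliers v_i = (∏_{j≠i}(α_i − α_j))^{−1} mod 13.
  i = 1 (α = 10): (10−3)(10−1)(10−2)(10−9) = 7·9·8·1 = 504 ≡ 10, so v_1 = 10^{−1} = 4 (mod 13).
  i = 2 (α = 3): (3−10)(3−1)(3−2)(3−9) = (−7)·2·1·(−6) = 84 ≡ 6, so v_2 = 6^{−1} = 11 (mod 13).
  i = 3 (α = 1): (1−10)(1−3)(1−2)(1−9) = (−9)·(−2)·(−1)·(−8) = 144 ≡ 1, so v_3 = 1^{−1} = 1 (mod 13).
  i = 4 (α = 2): (2−10)(2−3)(2−1)(2−9) = (−8)·(−1)·1·(−7) = −56 ≡ 9, so v_4 = 9^{−1} = 3 (mod 13).
  i = 5 (α = 9): (9−10)(9−3)(9−1)(9−2) = (−1)·6·8·7 = −336 ≡ 2, so v_5 = 2^{−1} = 7 (mod 13).
  v = [4, 11, 1, 3, 7].
Step 2: syndromes of r = [11, 1, 6, 10, 12] (all sums mod 13).
  S_0 = Σ v_i r_i = 4·11 + 11·1 + 1·6 + 3·10 + 7·12 = 175 ≡ 6.
  S_1 = Σ v_i α_i r_i = 4·10·11 + 11·3·1 + 1·1·6 + 3·2·10 + 7·9·12 = 1295 ≡ 8.
  α_i^2 mod 13 = [9, 9, 1, 4, 3].
  S_2 = Σ v_i α_i^2 r_i = 4·9·11 + 11·9·1 + 1·1·6 + 3·4·10 + 7·3·12 = 873 ≡ 2.
  S = (6, 8, 2) ≠ 0, so r is not a codeword (an error is present).
Step 3: locate the error. For a single error e at position i, S_ℓ = v_i·e·α_i^ℓ, so α_err = S_1/S_0.
  S_0^{−1} = 6^{−1} = 11 (mod 13), so α_err = 8·11 = 88 ≡ 10 = α_1. Error position i = 1.
  Consistency check: S_2/S_1 = 2·5 = 10 ≡ 10 = α_err ✓ (single-error assumption holds).
Step 4: error magnitude e = S_0/v_1 = S_0·∏_{j≠1}(α_1 − α_j) = 6·10 = 60 ≡ 8 (mod 13).
Step 5: correct position 1: c_1 = r_1 − e = 11 − 8 ≡ 3 (mod 13). Hence c = [3, 1, 6, 10, 12].
  Check: interpolating c through the α_i gives m(x) = 2 + 4·x (degree < 2) with m(α_i) = c_i for every i, so c is indeed a codeword.


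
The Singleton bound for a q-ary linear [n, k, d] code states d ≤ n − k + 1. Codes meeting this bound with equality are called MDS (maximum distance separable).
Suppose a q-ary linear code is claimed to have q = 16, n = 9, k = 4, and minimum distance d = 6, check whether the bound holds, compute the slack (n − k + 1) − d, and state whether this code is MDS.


Singleton RHS = n − k + 1 = 6, slack = 0, bound satisfied, MDS.

Singleton bound: d ≤ n − k + 1.
Here n = 9, k = 4, so n − k + 1 = 6.
Given d = 6, check d ≤ 6: YES.
Slack = (n − k + 1) − d = 0.
The code is MDS (slack = 0).
Description: the claimed parameters are [9, 4, 6]_16; such a code would be MDS (meets Singleton bound).


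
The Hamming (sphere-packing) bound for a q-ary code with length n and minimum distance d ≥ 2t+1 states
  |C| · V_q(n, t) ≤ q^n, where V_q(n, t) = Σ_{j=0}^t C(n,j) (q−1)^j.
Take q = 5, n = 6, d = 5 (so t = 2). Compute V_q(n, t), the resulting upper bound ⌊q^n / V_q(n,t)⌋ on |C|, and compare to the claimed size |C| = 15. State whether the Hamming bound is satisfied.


V_q(n, t) = 265, q^n = 15625, Hamming bound = 58, |C| = 15 ≤ bound (satisfied).

Step 1: Compute V_q(n, t) = Σ_{j=0}^2 C(n, j) (q−1)^j.
  j = 0: C(6,0)·(4)^0 = 1·1 = 1.
  j = 1: C(6,1)·(4)^1 = 6·4 = 24.
  j = 2: C(6,2)·(4)^2 = 15·16 = 240.
  V_q(n, t) = 1 + 24 + 240 = 265.
Step 2: q^n = 5^6 = 15625.
Step 3: Hamming bound ⌊q^n / V_q(n,t)⌋ = ⌊15625/265⌋ = 58.
Step 4: Compare |C| = 15 to 58: satisfied.
The claimed |C| lies below the Hamming bound.


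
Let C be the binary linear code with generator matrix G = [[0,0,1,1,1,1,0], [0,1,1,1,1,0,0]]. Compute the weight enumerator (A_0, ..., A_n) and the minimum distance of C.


Weight distribution: A_0 = 1, A_2 = 1, A_4 = 2. Minimum distance d = 2.

Enumerate all 2^2 = 4 messages m ∈ F_2^2.
For each, compute codeword c = mG in F_2^7, then tally its weight.
  m = 00 → c = 0000000, weight = 0.
  m = 10 → c = 0011110, weight = 4.
  m = 01 → c = 0111100, weight = 4.
  m = 11 → c = 0100010, weight = 2.
Tally weights:
  weight 0: 1 codewords.
  weight 2: 1 codewords.
  weight 4: 2 codewords.
Minimum distance d = smallest w > 0 with A_w > 0 = 2.
Sanity: Σ A_w = 4 = 2^2 = 4 ✓.


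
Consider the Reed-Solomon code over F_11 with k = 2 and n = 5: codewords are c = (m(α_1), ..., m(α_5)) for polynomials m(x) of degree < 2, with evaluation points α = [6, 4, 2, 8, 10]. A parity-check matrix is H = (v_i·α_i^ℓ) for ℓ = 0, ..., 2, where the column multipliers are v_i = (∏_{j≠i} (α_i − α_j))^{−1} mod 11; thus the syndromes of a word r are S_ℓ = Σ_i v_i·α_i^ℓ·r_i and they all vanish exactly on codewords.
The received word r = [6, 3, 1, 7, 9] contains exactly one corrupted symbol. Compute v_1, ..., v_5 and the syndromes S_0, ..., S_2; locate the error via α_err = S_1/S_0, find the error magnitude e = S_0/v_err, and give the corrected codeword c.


S = (5, 8, 4), error at position 1, error magnitude e = 1, c = [5, 3, 1, 7, 9].

Step 1: column multipliers v_i = (∏_{j≠i}(α_i − α_j))^{−1} mod 11.
  i = 1 (α = 6): (6−4)(6−2)(6−8)(6−10) = 2·4·(−2)·(−4) = 64 ≡ 9, so v_1 = 9^{−1} = 5 (mod 11).
  i = 2 (α = 4): (4−6)(4−2)(4−8)(4−10) = (−2)·2·(−4)·(−6) = −96 ≡ 3, so v_2 = 3^{−1} = 4 (mod 11).
  i = 3 (α = 2): (2−6)(2−4)(2−8)(2−10) = (−4)·(−2)·(−6)·(−8) = 384 ≡ 10, so v_3 = 10^{−1} = 10 (mod 11).
  i = 4 (α = 8): (8−6)(8−4)(8−2)(8−10) = 2·4·6·(−2) = −96 ≡ 3, so v_4 = 3^{−1} = 4 (mod 11).
  i = 5 (α = 10): (10−6)(10−4)(10−2)(10−8) = 4·6·8·2 = 384 ≡ 10, so v_5 = 10^{−1} = 10 (mod 11).
  v = [5, 4, 10, 4, 10].
Step 2: syndromes of r = [6, 3, 1, 7, 9] (all sums mod 11).
  S_0 = Σ v_i r_i = 5·6 + 4·3 + 10·1 + 4·7 + 10·9 = 170 ≡ 5.
  S_1 = Σ v_i α_i r_i = 5·6·6 + 4·4·3 + 10·2·1 + 4·8·7 + 10·10·9 = 1372 ≡ 8.
  α_i^2 mod 11 = [3, 5, 4, 9, 1].
  S_2 = Σ v_i α_i^2 r_i = 5·3·6 + 4·5·3 + 10·4·1 + 4·9·7 + 10·1·9 = 532 ≡ 4.
  S = (5, 8, 4) ≠ 0, so r is not a codeword (an error is present).
Step 3: locate the error. For a single error e at position i, S_ℓ = v_i·e·α_i^ℓ, so α_err = S_1/S_0.
  S_0^{−1} = 5^{−1} = 9 (mod 11), so α_err = 8·9 = 72 ≡ 6 = α_1. Error position i = 1.
  Consistency check: S_2/S_1 = 4·7 = 28 ≡ 6 = α_err ✓ (single-error assumption holds).
Step 4: error magnitude e = S_0/v_1 = S_0·∏_{j≠1}(α_1 − α_j) = 5·9 = 45 ≡ 1 (mod 11).
Step 5: correct position 1: c_1 = r_1 − e = 6 − 1 ≡ 5 (mod 11). Hence c = [5, 3, 1, 7, 9].
  Check: interpolating c through the α_i gives m(x) = 10 + 1·x (degree < 2) with m(α_i) = c_i for every i, so c is indeed a codeword.


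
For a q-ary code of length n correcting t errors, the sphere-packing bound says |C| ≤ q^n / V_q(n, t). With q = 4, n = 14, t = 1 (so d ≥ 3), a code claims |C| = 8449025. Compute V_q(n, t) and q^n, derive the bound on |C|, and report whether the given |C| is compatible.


V_q(n, t) = 43, q^n = 268435456, Hamming bound = 6242685, |C| = 8449025 > bound (violated).

Step 1: Compute V_q(n, t) = Σ_{j=0}^1 C(n, j) (q−1)^j.
  j = 0: C(14,0)·(3)^0 = 1·1 = 1.
  j = 1: C(14,1)·(3)^1 = 14·3 = 42.
  V_q(n, t) = 1 + 42 = 43.
Step 2: q^n = 4^14 = 268435456.
Step 3: Hamming bound ⌊q^n / V_q(n,t)⌋ = ⌊268435456/43⌋ = 6242685.
Step 4: Compare |C| = 8449025 to 6242685: violated.
The claimed |C| lies above the Hamming bound, so no 4-ary code of length 14 with d ≥ 3 can have 8449025 codewords.
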